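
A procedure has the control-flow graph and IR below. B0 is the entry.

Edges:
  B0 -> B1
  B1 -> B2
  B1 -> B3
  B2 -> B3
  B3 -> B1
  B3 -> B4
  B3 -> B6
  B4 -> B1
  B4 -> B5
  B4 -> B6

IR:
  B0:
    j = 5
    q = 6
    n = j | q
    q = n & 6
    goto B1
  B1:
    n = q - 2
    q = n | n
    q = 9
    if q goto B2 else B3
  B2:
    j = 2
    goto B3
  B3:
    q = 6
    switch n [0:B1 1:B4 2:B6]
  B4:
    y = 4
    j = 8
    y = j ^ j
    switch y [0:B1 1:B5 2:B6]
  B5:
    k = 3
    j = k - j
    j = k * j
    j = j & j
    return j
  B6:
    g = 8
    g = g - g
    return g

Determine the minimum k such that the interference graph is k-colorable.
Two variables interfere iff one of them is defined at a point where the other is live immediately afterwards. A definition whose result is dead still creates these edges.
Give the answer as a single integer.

Answer: 3

Working:
def/use:
  B0: {j,n,q} / ∅
  B1: {n,q} / {q}
  B2: {j} / ∅
  B3: {q} / {n}
  B4: {j,y} / ∅
  B5: {j,k} / {j}
  B6: {g} / ∅

Backward fixpoint:
  B0: in=∅ out={q}
  B1: in={q} out={n}
  B2: in={n} out={n}
  B3: in={n} out={q}
  B4: in={q} out={j,q}
  B5: in={j} out=∅
  B6: in=∅ out=∅

Conflict graph:
  g: ∅
  j: {k,n,q,y}
  k: {j}
  n: {j,q}
  q: {j,n,y}
  y: {j,q}

Chromatic number:
  lower bound: {j,n,q} mutually conflict ⇒ χ ≥ 3
  3-colouring: c0={g,j}  c1={k,q}  c2={n,y}
  χ = 3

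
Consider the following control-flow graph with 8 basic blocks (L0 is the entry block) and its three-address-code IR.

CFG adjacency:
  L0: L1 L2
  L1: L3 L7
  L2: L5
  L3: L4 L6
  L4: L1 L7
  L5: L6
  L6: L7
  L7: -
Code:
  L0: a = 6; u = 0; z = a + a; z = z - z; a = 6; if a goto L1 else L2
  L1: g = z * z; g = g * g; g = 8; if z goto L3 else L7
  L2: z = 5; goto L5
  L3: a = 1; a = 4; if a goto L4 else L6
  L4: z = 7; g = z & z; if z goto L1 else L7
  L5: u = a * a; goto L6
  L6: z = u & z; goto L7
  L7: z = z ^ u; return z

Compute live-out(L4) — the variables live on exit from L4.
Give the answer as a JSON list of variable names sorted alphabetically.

Answer: ["u", "z"]

Analysis:
Per-block:
  L0: def={a,u,z} ue=∅
  L1: def={g} ue={z}
  L2: def={z} ue=∅
  L3: def={a} ue=∅
  L4: def={g,z} ue=∅
  L5: def={u} ue={a}
  L6: def={z} ue={u,z}
  L7: def={z} ue={u,z}

Backward fixpoint:
  L0: in=∅ out={a,u,z}
  L1: in={u,z} out={u,z}
  L2: in={a} out={a,z}
  L3: in={u,z} out={u,z}
  L4: in={u} out={u,z}
  L5: in={a,z} out={u,z}
  L6: in={u,z} out={u,z}
  L7: in={u,z} out=∅

live-out(L4) = ["u", "z"]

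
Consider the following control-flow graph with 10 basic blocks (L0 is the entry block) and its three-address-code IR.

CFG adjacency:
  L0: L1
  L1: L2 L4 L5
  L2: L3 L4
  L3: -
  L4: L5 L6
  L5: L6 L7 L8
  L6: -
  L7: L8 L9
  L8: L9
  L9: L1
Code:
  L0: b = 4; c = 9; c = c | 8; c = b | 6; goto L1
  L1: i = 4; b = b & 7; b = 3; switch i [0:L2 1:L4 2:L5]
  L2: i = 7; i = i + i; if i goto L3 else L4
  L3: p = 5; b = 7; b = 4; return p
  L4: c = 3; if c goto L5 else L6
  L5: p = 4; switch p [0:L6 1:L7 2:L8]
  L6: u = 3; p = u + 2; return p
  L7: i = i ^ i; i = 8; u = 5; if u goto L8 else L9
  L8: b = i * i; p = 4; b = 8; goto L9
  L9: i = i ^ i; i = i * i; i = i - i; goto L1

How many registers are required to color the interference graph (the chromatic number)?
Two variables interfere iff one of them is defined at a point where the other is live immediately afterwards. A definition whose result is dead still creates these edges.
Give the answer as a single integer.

Answer: 3

Working:
Block summaries:
  L0: def={b,c} ue=∅
  L1: def={b,i} ue={b}
  L2: def={i} ue=∅
  L3: def={b,p} ue=∅
  L4: def={c} ue=∅
  L5: def={p} ue=∅
  L6: def={p,u} ue=∅
  L7: def={i,u} ue={i}
  L8: def={b,p} ue={i}
  L9: def={i} ue={i}

Backward fixpoint:
  L0 li=∅ lo={b}
  L1 li={b} lo={b,i}
  L2 li={b} lo={b,i}
  L3 li=∅ lo=∅
  L4 li={b,i} lo={b,i}
  L5 li={b,i} lo={b,i}
  L6 li=∅ lo=∅
  L7 li={b,i} lo={b,i}
  L8 li={i} lo={b,i}
  L9 li={b,i} lo={b}

Conflict graph:
  b: {c,i,p,u}
  c: {b,i}
  i: {b,c,p,u}
  p: {b,i}
  u: {b,i}

Chromatic number:
  clique {b,c,i} ⇒ need ≥ 3
  assign b→r0 c→r2 i→r1 p→r2 u→r2 — no edge inside a register ⇒ χ ≤ 3
  χ = 3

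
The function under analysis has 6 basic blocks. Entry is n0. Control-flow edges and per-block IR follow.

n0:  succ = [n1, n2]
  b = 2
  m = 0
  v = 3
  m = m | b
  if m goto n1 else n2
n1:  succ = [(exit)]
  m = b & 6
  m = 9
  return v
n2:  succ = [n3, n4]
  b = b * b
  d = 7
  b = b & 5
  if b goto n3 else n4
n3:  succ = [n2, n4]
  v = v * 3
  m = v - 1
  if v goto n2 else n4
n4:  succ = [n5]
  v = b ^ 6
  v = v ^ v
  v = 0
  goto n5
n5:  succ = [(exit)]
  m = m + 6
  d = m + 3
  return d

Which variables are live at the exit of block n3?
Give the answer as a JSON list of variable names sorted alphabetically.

Block summaries:
  n0 def {b,m,v} use ∅
  n1 def {m} use {b,v}
  n2 def {b,d} use {b}
  n3 def {m,v} use {v}
  n4 def {v} use {b}
  n5 def {d,m} use {m}

Backward fixpoint:
  n0 li=∅ lo={b,m,v}
  n1 li={b,v} lo=∅
  n2 li={b,m,v} lo={b,m,v}
  n3 li={b,v} lo={b,m,v}
  n4 li={b,m} lo={m}
  n5 li={m} lo=∅

live-out(n3) = ["b", "m", "v"]

Answer: ["b", "m", "v"]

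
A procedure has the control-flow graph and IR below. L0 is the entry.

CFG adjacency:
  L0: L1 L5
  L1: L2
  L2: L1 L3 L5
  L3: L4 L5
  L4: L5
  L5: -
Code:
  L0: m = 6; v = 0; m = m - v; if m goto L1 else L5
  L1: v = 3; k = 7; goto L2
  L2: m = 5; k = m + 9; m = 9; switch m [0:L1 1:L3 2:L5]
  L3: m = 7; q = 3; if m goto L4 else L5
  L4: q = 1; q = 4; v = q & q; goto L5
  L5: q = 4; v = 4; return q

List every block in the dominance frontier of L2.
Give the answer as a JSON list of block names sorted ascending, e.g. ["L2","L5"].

idom tree: L1←L0 L2←L1 L3←L2 L4←L3 L5←L0
Dom∩ at merges:
  L1: preds {L0,L2}: {L0} ∩ {L0,L1,L2} = {L0}; idom=L0
  L5: preds {L0,L2,L3,L4}: {L0} ∩ {L0,L1,L2} ∩ {L0,L1,L2,L3} ∩ {L0,L1,L2,L3,L4} = {L0}; idom=L0

DF walk-up:
  join L1 pred L0: · stop@L0
  join L1 pred L2: L2→L1 stop@L0
  join L5 pred L0: · stop@L0
  join L5 pred L2: L2→L1 stop@L0
  join L5 pred L3: L3→L2→L1 stop@L0
  join L5 pred L4: L4→L3→L2→L1 stop@L0
  L0 → ∅
  L1 → {L1,L5}
  L2 → {L1,L5}
  L3 → {L5}
  L4 → {L5}
  L5 → ∅

DF(L2) = ["L1", "L5"]

Answer: ["L1", "L5"]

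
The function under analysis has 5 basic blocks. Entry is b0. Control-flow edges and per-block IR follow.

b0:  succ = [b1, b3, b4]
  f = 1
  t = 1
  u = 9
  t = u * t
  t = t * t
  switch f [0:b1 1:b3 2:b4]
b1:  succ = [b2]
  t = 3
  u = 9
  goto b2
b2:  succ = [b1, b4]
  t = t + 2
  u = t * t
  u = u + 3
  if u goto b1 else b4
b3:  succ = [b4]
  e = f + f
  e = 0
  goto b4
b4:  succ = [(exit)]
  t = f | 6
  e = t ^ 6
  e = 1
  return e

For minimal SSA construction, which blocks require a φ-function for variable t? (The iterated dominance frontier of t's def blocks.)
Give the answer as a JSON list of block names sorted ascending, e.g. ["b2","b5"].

Answer: ["b1", "b4"]

Analysis:
idom tree: b1←b0 b2←b1 b3←b0 b4←b0
Dom at joins:
  b1: preds {b0,b2}: {b0} ∩ {b0,b1,b2} = {b0}; idom=b0
  b4: preds {b0,b2,b3}: {b0} ∩ {b0,b1,b2} ∩ {b0,b3} = {b0}; idom=b0

DF walk-up:
  join b1 pred b0: · stop@b0
  join b1 pred b2: b2→b1 stop@b0
  join b4 pred b0: · stop@b0
  join b4 pred b2: b2→b1 stop@b0
  join b4 pred b3: b3 stop@b0
  b0 → ∅
  b1 → {b1,b4}
  b2 → {b1,b4}
  b3 → {b4}
  b4 → ∅

φ for t: defs {b0,b1,b2,b4}
  DF⁺ = {b1,b4}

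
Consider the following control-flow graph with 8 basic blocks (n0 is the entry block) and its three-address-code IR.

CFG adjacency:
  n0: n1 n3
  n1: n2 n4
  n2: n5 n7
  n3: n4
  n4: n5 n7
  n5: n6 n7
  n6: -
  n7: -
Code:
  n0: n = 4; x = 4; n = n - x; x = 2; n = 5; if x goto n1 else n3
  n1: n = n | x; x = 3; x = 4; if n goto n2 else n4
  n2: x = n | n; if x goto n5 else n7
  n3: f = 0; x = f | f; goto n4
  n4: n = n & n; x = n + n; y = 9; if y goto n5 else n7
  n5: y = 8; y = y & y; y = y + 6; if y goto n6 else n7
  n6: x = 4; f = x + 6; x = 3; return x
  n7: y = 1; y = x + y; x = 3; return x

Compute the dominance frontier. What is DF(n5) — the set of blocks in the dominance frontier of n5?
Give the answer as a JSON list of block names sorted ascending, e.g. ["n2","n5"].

Answer: ["n7"]

Working:
idom tree: n1←n0 n2←n1 n3←n0 n4←n0 n5←n0 n6←n5 n7←n0
Dom at joins:
  n4: preds {n1,n3}: {n0,n1} ∩ {n0,n3} = {n0}; idom=n0
  n5: preds {n2,n4}: {n0,n1,n2} ∩ {n0,n4} = {n0}; idom=n0
  n7: preds {n2,n4,n5}: {n0,n1,n2} ∩ {n0,n4} ∩ {n0,n5} = {n0}; idom=n0

DF walk-up:
  join n4 pred n1: n1 stop@n0
  join n4 pred n3: n3 stop@n0
  join n5 pred n2: n2→n1 stop@n0
  join n5 pred n4: n4 stop@n0
  join n7 pred n2: n2→n1 stop@n0
  join n7 pred n4: n4 stop@n0
  join n7 pred n5: n5 stop@n0
  DF(n0)=∅
  DF(n1)={n4,n5,n7}
  DF(n2)={n5,n7}
  DF(n3)={n4}
  DF(n4)={n5,n7}
  DF(n5)={n7}
  DF(n6)=∅
  DF(n7)=∅

DF(n5) = ["n7"]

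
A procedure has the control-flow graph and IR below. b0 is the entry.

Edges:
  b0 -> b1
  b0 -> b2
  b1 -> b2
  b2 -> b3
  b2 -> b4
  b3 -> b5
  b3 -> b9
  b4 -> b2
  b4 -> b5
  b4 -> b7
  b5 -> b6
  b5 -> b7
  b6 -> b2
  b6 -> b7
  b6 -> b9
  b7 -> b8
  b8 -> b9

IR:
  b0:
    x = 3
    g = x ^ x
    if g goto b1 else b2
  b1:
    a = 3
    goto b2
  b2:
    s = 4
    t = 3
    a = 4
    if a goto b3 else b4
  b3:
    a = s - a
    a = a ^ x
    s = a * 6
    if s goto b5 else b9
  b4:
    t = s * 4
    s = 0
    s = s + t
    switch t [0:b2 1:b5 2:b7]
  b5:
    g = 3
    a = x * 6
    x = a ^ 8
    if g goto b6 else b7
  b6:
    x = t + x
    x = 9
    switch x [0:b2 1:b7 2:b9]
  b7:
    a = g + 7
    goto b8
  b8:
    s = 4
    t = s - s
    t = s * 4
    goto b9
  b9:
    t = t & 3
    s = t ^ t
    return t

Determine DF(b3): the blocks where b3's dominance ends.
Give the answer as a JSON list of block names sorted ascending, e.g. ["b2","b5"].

idom tree: b1←b0 b2←b0 b3←b2 b4←b2 b5←b2 b6←b5 b7←b2 b8←b7 b9←b2
Dom at joins:
  b2: preds {b0,b1,b4,b6}: {b0} ∩ {b0,b1} ∩ {b0,b2,b4} ∩ {b0,b2,b5,b6} = {b0}; idom=b0
  b5: preds {b3,b4}: {b0,b2,b3} ∩ {b0,b2,b4} = {b0,b2}; idom=b2
  b7: preds {b4,b5,b6}: {b0,b2,b4} ∩ {b0,b2,b5} ∩ {b0,b2,b5,b6} = {b0,b2}; idom=b2
  b9: preds {b3,b6,b8}: {b0,b2,b3} ∩ {b0,b2,b5,b6} ∩ {b0,b2,b7,b8} = {b0,b2}; idom=b2

DF walk-up:
  join b2 pred b0: · stop@b0
  join b2 pred b1: b1 stop@b0
  join b2 pred b4: b4→b2 stop@b0
  join b2 pred b6: b6→b5→b2 stop@b0
  join b5 pred b3: b3 stop@b2
  join b5 pred b4: b4 stop@b2
  join b7 pred b4: b4 stop@b2
  join b7 pred b5: b5 stop@b2
  join b7 pred b6: b6→b5 stop@b2
  join b9 pred b3: b3 stop@b2
  join b9 pred b6: b6→b5 stop@b2
  join b9 pred b8: b8→b7 stop@b2
  DF(b0)=∅
  DF(b1)={b2}
  DF(b2)={b2}
  DF(b3)={b5,b9}
  DF(b4)={b2,b5,b7}
  DF(b5)={b2,b7,b9}
  DF(b6)={b2,b7,b9}
  DF(b7)={b9}
  DF(b8)={b9}
  DF(b9)=∅

DF(b3) = ["b5", "b9"]

Answer: ["b5", "b9"]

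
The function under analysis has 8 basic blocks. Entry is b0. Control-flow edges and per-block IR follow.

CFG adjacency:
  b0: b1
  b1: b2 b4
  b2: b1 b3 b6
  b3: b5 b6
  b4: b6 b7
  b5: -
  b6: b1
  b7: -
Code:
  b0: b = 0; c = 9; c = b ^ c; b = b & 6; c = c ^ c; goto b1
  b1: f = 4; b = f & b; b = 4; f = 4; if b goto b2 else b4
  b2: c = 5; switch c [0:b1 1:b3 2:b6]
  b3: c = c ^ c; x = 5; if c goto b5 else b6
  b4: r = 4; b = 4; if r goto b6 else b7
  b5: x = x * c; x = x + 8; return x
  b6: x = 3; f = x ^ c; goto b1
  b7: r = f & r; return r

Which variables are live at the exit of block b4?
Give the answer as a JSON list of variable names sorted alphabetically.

Block summaries:
  b0: {b,c} / ∅
  b1: {b,f} / {b}
  b2: {c} / ∅
  b3: {c,x} / {c}
  b4: {b,r} / ∅
  b5: {x} / {c,x}
  b6: {f,x} / {c}
  b7: {r} / {f,r}

Backward fixpoint:
  b0 li=∅ lo={b,c}
  b1 li={b,c} lo={b,c,f}
  b2 li={b} lo={b,c}
  b3 li={b,c} lo={b,c,x}
  b4 li={c,f} lo={b,c,f,r}
  b5 li={c,x} lo=∅
  b6 li={b,c} lo={b,c}
  b7 li={f,r} lo=∅

live-out(b4) = ["b", "c", "f", "r"]

Answer: ["b", "c", "f", "r"]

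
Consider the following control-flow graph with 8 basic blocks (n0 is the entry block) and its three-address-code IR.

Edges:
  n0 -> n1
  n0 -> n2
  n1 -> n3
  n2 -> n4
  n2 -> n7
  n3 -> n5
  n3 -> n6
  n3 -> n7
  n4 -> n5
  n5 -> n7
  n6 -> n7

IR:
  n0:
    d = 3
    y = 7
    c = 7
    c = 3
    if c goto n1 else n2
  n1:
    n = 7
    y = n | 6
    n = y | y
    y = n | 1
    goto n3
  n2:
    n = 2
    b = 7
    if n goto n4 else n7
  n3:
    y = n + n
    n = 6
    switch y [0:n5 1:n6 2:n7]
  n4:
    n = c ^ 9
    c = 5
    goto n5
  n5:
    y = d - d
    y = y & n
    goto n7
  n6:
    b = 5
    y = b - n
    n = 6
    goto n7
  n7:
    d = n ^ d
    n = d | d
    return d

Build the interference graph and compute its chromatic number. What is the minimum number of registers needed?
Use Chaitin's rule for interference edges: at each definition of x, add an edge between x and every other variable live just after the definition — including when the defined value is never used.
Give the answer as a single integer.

Answer: 4

Derivation:
def/use:
  n0 def {c,d,y} use ∅
  n1 def {n,y} use ∅
  n2 def {b,n} use ∅
  n3 def {n,y} use {n}
  n4 def {c,n} use {c}
  n5 def {y} use {d,n}
  n6 def {b,n,y} use {n}
  n7 def {d,n} use {d,n}

Liveness:
  n0 li=∅ lo={c,d}
  n1 li={d} lo={d,n}
  n2 li={c,d} lo={c,d,n}
  n3 li={d,n} lo={d,n}
  n4 li={c,d} lo={d,n}
  n5 li={d,n} lo={d,n}
  n6 li={d,n} lo={d,n}
  n7 li={d,n} lo=∅

Conflict graph:
  b — {c,d,n}
  c — {b,d,n}
  d — {b,c,n,y}
  n — {b,c,d,y}
  y — {d,n}

Chromatic number:
  clique {b,c,d,n} ⇒ need ≥ 4
  assign b→r2 c→r3 d→r0 n→r1 y→r2 — no edge inside a register ⇒ χ ≤ 4
  χ = 4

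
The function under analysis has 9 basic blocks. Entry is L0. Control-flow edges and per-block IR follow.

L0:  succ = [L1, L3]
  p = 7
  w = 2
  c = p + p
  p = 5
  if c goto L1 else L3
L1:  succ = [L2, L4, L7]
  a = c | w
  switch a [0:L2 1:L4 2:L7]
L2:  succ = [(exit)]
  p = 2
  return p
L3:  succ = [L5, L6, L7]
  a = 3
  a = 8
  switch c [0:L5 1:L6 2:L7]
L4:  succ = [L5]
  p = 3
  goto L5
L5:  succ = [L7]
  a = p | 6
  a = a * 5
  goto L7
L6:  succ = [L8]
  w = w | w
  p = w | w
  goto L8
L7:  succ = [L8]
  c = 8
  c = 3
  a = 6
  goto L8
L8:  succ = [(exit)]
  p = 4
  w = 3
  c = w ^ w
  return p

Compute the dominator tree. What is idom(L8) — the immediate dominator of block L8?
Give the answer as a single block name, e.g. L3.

idom tree: L1←L0 L2←L1 L3←L0 L4←L1 L5←L0 L6←L3 L7←L0 L8←L0
Dom∩ at merges:
  L5: preds {L3,L4}: {L0,L3} ∩ {L0,L1,L4} = {L0}; idom=L0
  L7: preds {L1,L3,L5}: {L0,L1} ∩ {L0,L3} ∩ {L0,L5} = {L0}; idom=L0
  L8: preds {L6,L7}: {L0,L3,L6} ∩ {L0,L7} = {L0}; idom=L0

idom(L8) = L0

Answer: L0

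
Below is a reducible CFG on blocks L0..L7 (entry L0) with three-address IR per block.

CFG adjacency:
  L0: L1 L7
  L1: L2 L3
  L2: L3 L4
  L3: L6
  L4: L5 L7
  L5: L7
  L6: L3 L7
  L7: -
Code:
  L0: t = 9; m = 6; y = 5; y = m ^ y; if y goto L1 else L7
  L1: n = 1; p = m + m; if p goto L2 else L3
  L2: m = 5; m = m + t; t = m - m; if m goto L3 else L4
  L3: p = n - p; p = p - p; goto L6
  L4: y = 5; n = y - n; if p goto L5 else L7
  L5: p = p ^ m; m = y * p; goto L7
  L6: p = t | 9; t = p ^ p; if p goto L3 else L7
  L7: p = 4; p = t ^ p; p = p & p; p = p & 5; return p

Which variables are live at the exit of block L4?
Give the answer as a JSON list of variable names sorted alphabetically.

def/use:
  L0: {m,t,y} / ∅
  L1: {n,p} / {m}
  L2: {m,t} / {t}
  L3: {p} / {n,p}
  L4: {n,y} / {n,p}
  L5: {m,p} / {m,p,y}
  L6: {p,t} / {t}
  L7: {p} / {t}

Liveness:
  live L0: ∅→{m,t}
  live L1: {m,t}→{n,p,t}
  live L2: {n,p,t}→{m,n,p,t}
  live L3: {n,p,t}→{n,t}
  live L4: {m,n,p,t}→{m,p,t,y}
  live L5: {m,p,t,y}→{t}
  live L6: {n,t}→{n,p,t}
  live L7: {t}→∅

live-out(L4) = ["m", "p", "t", "y"]

Answer: ["m", "p", "t", "y"]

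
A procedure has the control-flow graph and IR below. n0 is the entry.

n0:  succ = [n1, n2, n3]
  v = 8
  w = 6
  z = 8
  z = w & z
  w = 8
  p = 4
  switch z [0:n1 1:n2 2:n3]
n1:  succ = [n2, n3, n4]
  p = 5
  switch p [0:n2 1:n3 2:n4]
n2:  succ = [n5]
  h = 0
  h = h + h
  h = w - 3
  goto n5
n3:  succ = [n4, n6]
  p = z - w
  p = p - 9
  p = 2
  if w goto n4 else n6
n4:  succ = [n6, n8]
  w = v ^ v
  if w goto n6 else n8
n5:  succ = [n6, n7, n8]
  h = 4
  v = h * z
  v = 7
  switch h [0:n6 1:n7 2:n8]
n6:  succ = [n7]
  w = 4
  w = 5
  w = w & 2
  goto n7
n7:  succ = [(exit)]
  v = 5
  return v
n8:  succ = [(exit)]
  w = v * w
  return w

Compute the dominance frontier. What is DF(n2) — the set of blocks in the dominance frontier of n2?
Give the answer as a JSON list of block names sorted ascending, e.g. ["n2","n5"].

idom tree: n1←n0 n2←n0 n3←n0 n4←n0 n5←n2 n6←n0 n7←n0 n8←n0
Dom∩ at merges:
  n2: preds {n0,n1}: {n0} ∩ {n0,n1} = {n0}; idom=n0
  n3: preds {n0,n1}: {n0} ∩ {n0,n1} = {n0}; idom=n0
  n4: preds {n1,n3}: {n0,n1} ∩ {n0,n3} = {n0}; idom=n0
  n6: preds {n3,n4,n5}: {n0,n3} ∩ {n0,n4} ∩ {n0,n2,n5} = {n0}; idom=n0
  n7: preds {n5,n6}: {n0,n2,n5} ∩ {n0,n6} = {n0}; idom=n0
  n8: preds {n4,n5}: {n0,n4} ∩ {n0,n2,n5} = {n0}; idom=n0

DF derivation:
  join n2 pred n0: · stop@n0
  join n2 pred n1: n1 stop@n0
  join n3 pred n0: · stop@n0
  join n3 pred n1: n1 stop@n0
  join n4 pred n1: n1 stop@n0
  join n4 pred n3: n3 stop@n0
  join n6 pred n3: n3 stop@n0
  join n6 pred n4: n4 stop@n0
  join n6 pred n5: n5→n2 stop@n0
  join n7 pred n5: n5→n2 stop@n0
  join n7 pred n6: n6 stop@n0
  join n8 pred n4: n4 stop@n0
  join n8 pred n5: n5→n2 stop@n0
  DF(n0)=∅
  DF(n1)={n2,n3,n4}
  DF(n2)={n6,n7,n8}
  DF(n3)={n4,n6}
  DF(n4)={n6,n8}
  DF(n5)={n6,n7,n8}
  DF(n6)={n7}
  DF(n7)=∅
  DF(n8)=∅

DF(n2) = ["n6", "n7", "n8"]

Answer: ["n6", "n7", "n8"]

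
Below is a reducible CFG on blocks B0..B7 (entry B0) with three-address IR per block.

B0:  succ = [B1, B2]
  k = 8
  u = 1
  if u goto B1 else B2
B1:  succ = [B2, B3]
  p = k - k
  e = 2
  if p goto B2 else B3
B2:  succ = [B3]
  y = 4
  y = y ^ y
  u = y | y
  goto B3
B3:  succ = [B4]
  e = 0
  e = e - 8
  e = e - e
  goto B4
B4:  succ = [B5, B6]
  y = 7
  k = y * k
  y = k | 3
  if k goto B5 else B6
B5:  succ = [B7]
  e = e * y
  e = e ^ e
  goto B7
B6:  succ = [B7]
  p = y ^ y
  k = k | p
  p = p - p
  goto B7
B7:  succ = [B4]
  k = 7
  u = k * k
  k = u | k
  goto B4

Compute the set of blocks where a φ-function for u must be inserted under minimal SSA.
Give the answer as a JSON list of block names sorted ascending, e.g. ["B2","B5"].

idom tree: B1←B0 B2←B0 B3←B0 B4←B3 B5←B4 B6←B4 B7←B4
Join-block Dom:
  B2: preds {B0,B1}: {B0} ∩ {B0,B1} = {B0}; idom=B0
  B3: preds {B1,B2}: {B0,B1} ∩ {B0,B2} = {B0}; idom=B0
  B4: preds {B3,B7}: {B0,B3} ∩ {B0,B3,B4,B7} = {B0,B3}; idom=B3
  B7: preds {B5,B6}: {B0,B3,B4,B5} ∩ {B0,B3,B4,B6} = {B0,B3,B4}; idom=B4

Frontier:
  B2←B0: walk · to B0
  B2←B1: walk B1 to B0
  B3←B1: walk B1 to B0
  B3←B2: walk B2 to B0
  B4←B3: walk · to B3
  B4←B7: walk B7→B4 to B3
  B7←B5: walk B5 to B4
  B7←B6: walk B6 to B4
  B0 → ∅
  B1 → {B2,B3}
  B2 → {B3}
  B3 → ∅
  B4 → {B4}
  B5 → {B7}
  B6 → {B7}
  B7 → {B4}

φ for u: defs {B0,B2,B7}
  DF⁺ = {B3,B4}

Answer: ["B3", "B4"]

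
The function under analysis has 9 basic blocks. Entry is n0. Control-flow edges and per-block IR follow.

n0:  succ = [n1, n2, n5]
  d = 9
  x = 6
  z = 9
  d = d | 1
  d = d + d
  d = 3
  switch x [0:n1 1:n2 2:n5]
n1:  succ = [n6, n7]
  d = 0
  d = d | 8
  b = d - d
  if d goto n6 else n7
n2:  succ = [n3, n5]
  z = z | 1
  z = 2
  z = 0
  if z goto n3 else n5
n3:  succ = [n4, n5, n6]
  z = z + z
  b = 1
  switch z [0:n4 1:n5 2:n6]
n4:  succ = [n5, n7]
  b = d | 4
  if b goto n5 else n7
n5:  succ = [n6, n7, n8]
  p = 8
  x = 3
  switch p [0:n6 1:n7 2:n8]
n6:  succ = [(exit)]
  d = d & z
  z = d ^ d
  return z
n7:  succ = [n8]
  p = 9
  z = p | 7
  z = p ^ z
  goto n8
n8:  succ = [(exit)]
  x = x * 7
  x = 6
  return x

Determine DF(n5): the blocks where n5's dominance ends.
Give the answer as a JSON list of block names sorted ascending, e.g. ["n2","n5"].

Answer: ["n6", "n7", "n8"]

Derivation:
idom tree: n1←n0 n2←n0 n3←n2 n4←n3 n5←n0 n6←n0 n7←n0 n8←n0
Dom∩ at merges:
  n5: preds {n0,n2,n3,n4}: {n0} ∩ {n0,n2} ∩ {n0,n2,n3} ∩ {n0,n2,n3,n4} = {n0}; idom=n0
  n6: preds {n1,n3,n5}: {n0,n1} ∩ {n0,n2,n3} ∩ {n0,n5} = {n0}; idom=n0
  n7: preds {n1,n4,n5}: {n0,n1} ∩ {n0,n2,n3,n4} ∩ {n0,n5} = {n0}; idom=n0
  n8: preds {n5,n7}: {n0,n5} ∩ {n0,n7} = {n0}; idom=n0

DF derivation:
  join n5 pred n0: · stop@n0
  join n5 pred n2: n2 stop@n0
  join n5 pred n3: n3→n2 stop@n0
  join n5 pred n4: n4→n3→n2 stop@n0
  join n6 pred n1: n1 stop@n0
  join n6 pred n3: n3→n2 stop@n0
  join n6 pred n5: n5 stop@n0
  join n7 pred n1: n1 stop@n0
  join n7 pred n4: n4→n3→n2 stop@n0
  join n7 pred n5: n5 stop@n0
  join n8 pred n5: n5 stop@n0
  join n8 pred n7: n7 stop@n0
  DF(n0)=∅
  DF(n1)={n6,n7}
  DF(n2)={n5,n6,n7}
  DF(n3)={n5,n6,n7}
  DF(n4)={n5,n7}
  DF(n5)={n6,n7,n8}
  DF(n6)=∅
  DF(n7)={n8}
  DF(n8)=∅

DF(n5) = ["n6", "n7", "n8"]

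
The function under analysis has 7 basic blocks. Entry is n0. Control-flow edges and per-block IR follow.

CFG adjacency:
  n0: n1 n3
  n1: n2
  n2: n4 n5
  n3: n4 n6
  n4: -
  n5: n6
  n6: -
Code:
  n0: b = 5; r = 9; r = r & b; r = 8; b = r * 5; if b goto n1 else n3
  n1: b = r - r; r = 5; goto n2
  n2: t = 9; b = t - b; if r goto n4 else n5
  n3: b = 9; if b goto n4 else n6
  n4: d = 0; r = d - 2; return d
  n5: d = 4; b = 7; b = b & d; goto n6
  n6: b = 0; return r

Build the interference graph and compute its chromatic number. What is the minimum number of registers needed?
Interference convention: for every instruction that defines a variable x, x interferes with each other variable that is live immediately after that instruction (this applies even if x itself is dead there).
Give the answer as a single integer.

Per-block:
  n0 def {b,r} use ∅
  n1 def {b,r} use {r}
  n2 def {b,t} use {b,r}
  n3 def {b} use ∅
  n4 def {d,r} use ∅
  n5 def {b,d} use ∅
  n6 def {b} use {r}

Backward fixpoint:
  n0: in=∅ out={r}
  n1: in={r} out={b,r}
  n2: in={b,r} out={r}
  n3: in={r} out={r}
  n4: in=∅ out=∅
  n5: in={r} out={r}
  n6: in={r} out=∅

Interference:
  b↔{d,r,t}
  d↔{b,r}
  r↔{b,d,t}
  t↔{b,r}

Colouring:
  {b,d,r} pairwise interfere (3-clique) ⇒ χ ≥ 3
  assign b→r0 d→r2 r→r1 t→r2 — no edge inside a register ⇒ χ ≤ 3
  χ = 3

Answer: 3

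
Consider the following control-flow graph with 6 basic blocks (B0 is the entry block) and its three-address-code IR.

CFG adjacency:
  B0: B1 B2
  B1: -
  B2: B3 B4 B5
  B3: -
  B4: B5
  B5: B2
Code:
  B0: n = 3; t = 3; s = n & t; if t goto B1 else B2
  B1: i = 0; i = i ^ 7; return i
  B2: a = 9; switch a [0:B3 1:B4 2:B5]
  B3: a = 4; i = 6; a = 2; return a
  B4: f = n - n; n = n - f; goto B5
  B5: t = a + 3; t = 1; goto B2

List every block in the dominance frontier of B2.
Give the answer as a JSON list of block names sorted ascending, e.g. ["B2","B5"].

idom tree: B1←B0 B2←B0 B3←B2 B4←B2 B5←B2
Dom at joins:
  B2: preds {B0,B5}: {B0} ∩ {B0,B2,B5} = {B0}; idom=B0
  B5: preds {B2,B4}: {B0,B2} ∩ {B0,B2,B4} = {B0,B2}; idom=B2

Frontier:
  B2←B0: walk · to B0
  B2←B5: walk B5→B2 to B0
  B5←B2: walk · to B2
  B5←B4: walk B4 to B2
  B0 → ∅
  B1 → ∅
  B2 → {B2}
  B3 → ∅
  B4 → {B5}
  B5 → {B2}

DF(B2) = ["B2"]

Answer: ["B2"]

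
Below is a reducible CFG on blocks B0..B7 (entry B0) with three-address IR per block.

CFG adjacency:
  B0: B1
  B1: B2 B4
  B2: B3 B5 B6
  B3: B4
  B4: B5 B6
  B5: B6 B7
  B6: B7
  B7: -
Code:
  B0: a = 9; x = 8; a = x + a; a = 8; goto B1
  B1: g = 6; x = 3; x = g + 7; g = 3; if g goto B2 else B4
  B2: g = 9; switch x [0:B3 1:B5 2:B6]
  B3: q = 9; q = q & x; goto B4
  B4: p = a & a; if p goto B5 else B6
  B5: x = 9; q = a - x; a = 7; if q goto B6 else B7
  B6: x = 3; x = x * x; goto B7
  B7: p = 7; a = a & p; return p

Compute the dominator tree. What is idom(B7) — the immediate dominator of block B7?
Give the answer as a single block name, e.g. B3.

Answer: B1

Working:
idom tree: B1←B0 B2←B1 B3←B2 B4←B1 B5←B1 B6←B1 B7←B1
Dom∩ at merges:
  B4: preds {B1,B3}: {B0,B1} ∩ {B0,B1,B2,B3} = {B0,B1}; idom=B1
  B5: preds {B2,B4}: {B0,B1,B2} ∩ {B0,B1,B4} = {B0,B1}; idom=B1
  B6: preds {B2,B4,B5}: {B0,B1,B2} ∩ {B0,B1,B4} ∩ {B0,B1,B5} = {B0,B1}; idom=B1
  B7: preds {B5,B6}: {B0,B1,B5} ∩ {B0,B1,B6} = {B0,B1}; idom=B1

idom(B7) = B1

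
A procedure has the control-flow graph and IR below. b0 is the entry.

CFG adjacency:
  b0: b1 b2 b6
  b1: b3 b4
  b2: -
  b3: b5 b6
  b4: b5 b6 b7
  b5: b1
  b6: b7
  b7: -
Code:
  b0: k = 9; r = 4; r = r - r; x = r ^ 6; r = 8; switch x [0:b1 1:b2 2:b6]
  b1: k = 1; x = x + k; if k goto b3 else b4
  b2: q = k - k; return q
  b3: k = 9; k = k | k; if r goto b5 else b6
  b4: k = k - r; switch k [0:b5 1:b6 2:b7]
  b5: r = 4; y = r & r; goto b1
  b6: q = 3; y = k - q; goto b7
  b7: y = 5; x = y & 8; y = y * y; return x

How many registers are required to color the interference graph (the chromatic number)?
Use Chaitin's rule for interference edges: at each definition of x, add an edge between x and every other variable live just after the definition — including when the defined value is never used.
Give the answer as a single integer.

Block summaries:
  b0 def {k,r,x} use ∅
  b1 def {k,x} use {x}
  b2 def {q} use {k}
  b3 def {k} use {r}
  b4 def {k} use {k,r}
  b5 def {r,y} use ∅
  b6 def {q,y} use {k}
  b7 def {x,y} use ∅

Backward fixpoint:
  b0 li=∅ lo={k,r,x}
  b1 li={r,x} lo={k,r,x}
  b2 li={k} lo=∅
  b3 li={r,x} lo={k,x}
  b4 li={k,r,x} lo={k,x}
  b5 li={x} lo={r,x}
  b6 li={k} lo=∅
  b7 li=∅ lo=∅

Conflict graph:
  k — {q,r,x}
  q — {k}
  r — {k,x,y}
  x — {k,r,y}
  y — {r,x}

Chromatic number:
  clique {k,r,x} ⇒ need ≥ 3
  3-colouring: r0={k,y}  r1={q,r}  r2={x}
  χ = 3

Answer: 3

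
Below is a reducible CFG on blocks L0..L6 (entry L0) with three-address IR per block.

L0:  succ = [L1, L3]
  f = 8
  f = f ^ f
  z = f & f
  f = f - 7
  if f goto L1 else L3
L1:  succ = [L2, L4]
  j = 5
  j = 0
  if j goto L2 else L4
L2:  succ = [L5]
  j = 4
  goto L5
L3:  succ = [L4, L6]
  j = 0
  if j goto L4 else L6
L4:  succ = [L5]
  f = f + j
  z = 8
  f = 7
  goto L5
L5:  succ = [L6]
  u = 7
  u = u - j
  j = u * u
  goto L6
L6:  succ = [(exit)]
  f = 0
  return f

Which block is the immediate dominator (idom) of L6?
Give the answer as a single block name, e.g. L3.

Answer: L0

Analysis:
idom tree: L1←L0 L2←L1 L3←L0 L4←L0 L5←L0 L6←L0
Join-block Dom:
  L4: preds {L1,L3}: {L0,L1} ∩ {L0,L3} = {L0}; idom=L0
  L5: preds {L2,L4}: {L0,L1,L2} ∩ {L0,L4} = {L0}; idom=L0
  L6: preds {L3,L5}: {L0,L3} ∩ {L0,L5} = {L0}; idom=L0

idom(L6) = L0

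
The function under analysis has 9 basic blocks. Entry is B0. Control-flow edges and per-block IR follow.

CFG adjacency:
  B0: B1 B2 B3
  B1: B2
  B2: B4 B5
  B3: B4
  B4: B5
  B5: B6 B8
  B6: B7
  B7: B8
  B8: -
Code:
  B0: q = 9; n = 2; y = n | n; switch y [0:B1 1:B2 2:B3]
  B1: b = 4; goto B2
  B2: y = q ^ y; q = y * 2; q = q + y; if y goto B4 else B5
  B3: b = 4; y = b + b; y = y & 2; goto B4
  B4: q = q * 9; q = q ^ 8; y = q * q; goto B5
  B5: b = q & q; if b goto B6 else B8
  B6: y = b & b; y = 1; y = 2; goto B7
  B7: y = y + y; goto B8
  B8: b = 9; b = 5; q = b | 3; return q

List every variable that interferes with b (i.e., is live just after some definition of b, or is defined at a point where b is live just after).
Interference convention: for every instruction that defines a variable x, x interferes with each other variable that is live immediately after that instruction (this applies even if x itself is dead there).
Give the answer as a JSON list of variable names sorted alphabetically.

Answer: ["q", "y"]

Derivation:
Block summaries:
  B0 def {n,q,y} use ∅
  B1 def {b} use ∅
  B2 def {q,y} use {q,y}
  B3 def {b,y} use ∅
  B4 def {q,y} use {q}
  B5 def {b} use {q}
  B6 def {y} use {b}
  B7 def {y} use {y}
  B8 def {b,q} use ∅

Backward fixpoint:
  B0: in=∅ out={q,y}
  B1: in={q,y} out={q,y}
  B2: in={q,y} out={q}
  B3: in={q} out={q}
  B4: in={q} out={q}
  B5: in={q} out={b}
  B6: in={b} out={y}
  B7: in={y} out=∅
  B8: in=∅ out=∅

Interfere edges:
  b — {q,y}
  n — {q}
  q — {b,n,y}
  y — {b,q}

N(b) = ["q", "y"]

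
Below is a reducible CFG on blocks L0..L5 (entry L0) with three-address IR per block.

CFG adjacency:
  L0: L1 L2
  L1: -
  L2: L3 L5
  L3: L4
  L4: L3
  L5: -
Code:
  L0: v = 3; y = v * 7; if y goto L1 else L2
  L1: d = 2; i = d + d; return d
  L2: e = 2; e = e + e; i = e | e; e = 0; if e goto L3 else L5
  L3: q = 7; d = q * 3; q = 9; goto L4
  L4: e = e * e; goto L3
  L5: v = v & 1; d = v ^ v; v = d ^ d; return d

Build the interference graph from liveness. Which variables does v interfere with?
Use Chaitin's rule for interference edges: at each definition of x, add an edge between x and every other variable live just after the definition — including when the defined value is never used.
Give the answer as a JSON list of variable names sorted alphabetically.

Answer: ["d", "e", "i", "y"]

Derivation:
def/use:
  L0 def {v,y} use ∅
  L1 def {d,i} use ∅
  L2 def {e,i} use ∅
  L3 def {d,q} use ∅
  L4 def {e} use {e}
  L5 def {d,v} use {v}

Liveness:
  L0 li=∅ lo={v}
  L1 li=∅ lo=∅
  L2 li={v} lo={e,v}
  L3 li={e} lo={e}
  L4 li={e} lo={e}
  L5 li={v} lo=∅

Interfere edges:
  d — {e,i,v}
  e — {d,q,v}
  i — {d,v}
  q — {e}
  v — {d,e,i,y}
  y — {v}

N(v) = ["d", "e", "i", "y"]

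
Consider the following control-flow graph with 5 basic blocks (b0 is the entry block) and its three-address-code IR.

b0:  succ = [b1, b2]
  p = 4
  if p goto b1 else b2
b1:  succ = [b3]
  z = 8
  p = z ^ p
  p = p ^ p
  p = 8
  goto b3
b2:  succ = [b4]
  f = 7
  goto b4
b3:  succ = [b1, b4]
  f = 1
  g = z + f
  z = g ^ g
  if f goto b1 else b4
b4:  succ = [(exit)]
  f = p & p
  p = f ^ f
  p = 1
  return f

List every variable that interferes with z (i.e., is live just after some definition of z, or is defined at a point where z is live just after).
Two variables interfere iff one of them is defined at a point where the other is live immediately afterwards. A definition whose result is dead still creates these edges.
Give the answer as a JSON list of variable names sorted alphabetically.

Answer: ["f", "p"]

Analysis:
Per-block:
  b0 def {p} use ∅
  b1 def {p,z} use {p}
  b2 def {f} use ∅
  b3 def {f,g,z} use {z}
  b4 def {f,p} use {p}

Liveness:
  b0 li=∅ lo={p}
  b1 li={p} lo={p,z}
  b2 li={p} lo={p}
  b3 li={p,z} lo={p}
  b4 li={p} lo=∅

Interfere edges:
  f: {g,p,z}
  g: {f,p}
  p: {f,g,z}
  z: {f,p}

N(z) = ["f", "p"]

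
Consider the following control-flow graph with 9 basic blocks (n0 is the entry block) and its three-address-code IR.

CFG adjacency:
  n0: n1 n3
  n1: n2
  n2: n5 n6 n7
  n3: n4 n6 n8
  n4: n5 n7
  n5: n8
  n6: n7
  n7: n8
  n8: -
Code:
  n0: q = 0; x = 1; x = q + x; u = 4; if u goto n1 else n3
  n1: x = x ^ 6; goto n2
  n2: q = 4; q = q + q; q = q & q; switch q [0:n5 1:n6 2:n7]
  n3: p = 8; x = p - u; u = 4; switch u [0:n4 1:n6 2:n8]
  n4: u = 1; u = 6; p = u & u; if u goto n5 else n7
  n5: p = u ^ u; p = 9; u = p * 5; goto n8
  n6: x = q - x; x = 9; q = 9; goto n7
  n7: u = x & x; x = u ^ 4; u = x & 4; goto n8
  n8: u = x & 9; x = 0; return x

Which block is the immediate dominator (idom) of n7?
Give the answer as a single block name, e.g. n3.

idom tree: n1←n0 n2←n1 n3←n0 n4←n3 n5←n0 n6←n0 n7←n0 n8←n0
Dom∩ at merges:
  n5: preds {n2,n4}: {n0,n1,n2} ∩ {n0,n3,n4} = {n0}; idom=n0
  n6: preds {n2,n3}: {n0,n1,n2} ∩ {n0,n3} = {n0}; idom=n0
  n7: preds {n2,n4,n6}: {n0,n1,n2} ∩ {n0,n3,n4} ∩ {n0,n6} = {n0}; idom=n0
  n8: preds {n3,n5,n7}: {n0,n3} ∩ {n0,n5} ∩ {n0,n7} = {n0}; idom=n0

idom(n7) = n0

Answer: n0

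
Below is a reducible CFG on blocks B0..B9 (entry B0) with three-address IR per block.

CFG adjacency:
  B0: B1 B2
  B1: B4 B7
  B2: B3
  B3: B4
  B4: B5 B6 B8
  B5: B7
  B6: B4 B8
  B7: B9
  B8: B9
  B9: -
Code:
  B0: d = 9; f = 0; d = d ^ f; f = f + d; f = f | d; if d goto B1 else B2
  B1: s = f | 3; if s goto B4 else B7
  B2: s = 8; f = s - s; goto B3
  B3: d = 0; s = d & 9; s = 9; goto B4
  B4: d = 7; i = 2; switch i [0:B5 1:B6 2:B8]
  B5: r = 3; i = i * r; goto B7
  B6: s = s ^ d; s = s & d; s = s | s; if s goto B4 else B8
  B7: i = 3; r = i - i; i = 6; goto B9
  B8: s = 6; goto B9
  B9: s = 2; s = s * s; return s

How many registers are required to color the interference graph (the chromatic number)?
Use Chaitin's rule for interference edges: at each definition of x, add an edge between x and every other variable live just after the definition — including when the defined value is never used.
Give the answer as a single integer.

Answer: 3

Analysis:
Block summaries:
  B0: {d,f} / ∅
  B1: {s} / {f}
  B2: {f,s} / ∅
  B3: {d,s} / ∅
  B4: {d,i} / ∅
  B5: {i,r} / {i}
  B6: {s} / {d,s}
  B7: {i,r} / ∅
  B8: {s} / ∅
  B9: {s} / ∅

Live sets:
  live B0: ∅→{f}
  live B1: {f}→{s}
  live B2: ∅→∅
  live B3: ∅→{s}
  live B4: {s}→{d,i,s}
  live B5: {i}→∅
  live B6: {d,s}→{s}
  live B7: ∅→∅
  live B8: ∅→∅
  live B9: ∅→∅

Interference:
  d — {f,i,s}
  f — {d}
  i — {d,r,s}
  r — {i}
  s — {d,i}

Registers:
  clique {d,i,s} ⇒ need ≥ 3
  assign d→c0 f→c1 i→c1 r→c0 s→c2 — no edge inside a register ⇒ χ ≤ 3
  χ = 3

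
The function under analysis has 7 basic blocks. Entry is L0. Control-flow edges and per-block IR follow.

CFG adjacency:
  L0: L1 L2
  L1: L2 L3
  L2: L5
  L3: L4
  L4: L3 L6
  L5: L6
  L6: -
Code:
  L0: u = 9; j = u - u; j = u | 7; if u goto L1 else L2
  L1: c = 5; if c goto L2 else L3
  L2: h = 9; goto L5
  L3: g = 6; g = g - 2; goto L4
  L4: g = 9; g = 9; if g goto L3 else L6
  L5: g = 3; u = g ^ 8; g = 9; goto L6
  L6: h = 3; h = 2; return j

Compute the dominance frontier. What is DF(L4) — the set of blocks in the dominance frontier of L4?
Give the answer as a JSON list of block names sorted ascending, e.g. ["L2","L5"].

idom tree: L1←L0 L2←L0 L3←L1 L4←L3 L5←L2 L6←L0
Dom∩ at merges:
  L2: preds {L0,L1}: {L0} ∩ {L0,L1} = {L0}; idom=L0
  L3: preds {L1,L4}: {L0,L1} ∩ {L0,L1,L3,L4} = {L0,L1}; idom=L1
  L6: preds {L4,L5}: {L0,L1,L3,L4} ∩ {L0,L2,L5} = {L0}; idom=L0

DF derivation:
  L2←L0: walk · to L0
  L2←L1: walk L1 to L0
  L3←L1: walk · to L1
  L3←L4: walk L4→L3 to L1
  L6←L4: walk L4→L3→L1 to L0
  L6←L5: walk L5→L2 to L0
  L0 → ∅
  L1 → {L2,L6}
  L2 → {L6}
  L3 → {L3,L6}
  L4 → {L3,L6}
  L5 → {L6}
  L6 → ∅

DF(L4) = ["L3", "L6"]

Answer: ["L3", "L6"]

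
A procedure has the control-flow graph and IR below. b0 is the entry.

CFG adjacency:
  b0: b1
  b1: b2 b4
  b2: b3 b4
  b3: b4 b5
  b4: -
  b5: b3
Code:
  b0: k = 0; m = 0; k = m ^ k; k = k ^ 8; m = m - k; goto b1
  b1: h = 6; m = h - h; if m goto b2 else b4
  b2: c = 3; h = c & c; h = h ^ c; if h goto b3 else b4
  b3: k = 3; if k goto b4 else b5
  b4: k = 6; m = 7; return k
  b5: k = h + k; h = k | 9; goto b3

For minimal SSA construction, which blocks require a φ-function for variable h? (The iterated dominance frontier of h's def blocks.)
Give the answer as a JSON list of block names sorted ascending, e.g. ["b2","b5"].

idom tree: b1←b0 b2←b1 b3←b2 b4←b1 b5←b3
Dom∩ at merges:
  b3: preds {b2,b5}: {b0,b1,b2} ∩ {b0,b1,b2,b3,b5} = {b0,b1,b2}; idom=b2
  b4: preds {b1,b2,b3}: {b0,b1} ∩ {b0,b1,b2} ∩ {b0,b1,b2,b3} = {b0,b1}; idom=b1

DF derivation:
  join b3 pred b2: · stop@b2
  join b3 pred b5: b5→b3 stop@b2
  join b4 pred b1: · stop@b1
  join b4 pred b2: b2 stop@b1
  join b4 pred b3: b3→b2 stop@b1
  b0: DF=∅
  b1: DF=∅
  b2: DF={b4}
  b3: DF={b3,b4}
  b4: DF=∅
  b5: DF={b3}

φ for h: defs {b1,b2,b5}
  DF⁺ = {b3,b4}

Answer: ["b3", "b4"]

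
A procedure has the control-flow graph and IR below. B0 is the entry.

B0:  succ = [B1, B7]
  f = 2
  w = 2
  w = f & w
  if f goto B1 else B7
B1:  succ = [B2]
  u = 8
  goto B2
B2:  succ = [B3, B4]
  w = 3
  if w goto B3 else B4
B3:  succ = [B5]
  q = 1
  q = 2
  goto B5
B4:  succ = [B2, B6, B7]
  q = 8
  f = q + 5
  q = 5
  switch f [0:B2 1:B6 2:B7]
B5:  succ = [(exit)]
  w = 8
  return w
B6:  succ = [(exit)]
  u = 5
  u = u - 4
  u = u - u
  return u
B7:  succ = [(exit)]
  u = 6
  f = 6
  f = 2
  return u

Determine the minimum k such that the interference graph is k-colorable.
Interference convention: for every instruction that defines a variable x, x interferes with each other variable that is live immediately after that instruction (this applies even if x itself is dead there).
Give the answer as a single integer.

Answer: 2

Working:
def/use:
  B0: {f,w} / ∅
  B1: {u} / ∅
  B2: {w} / ∅
  B3: {q} / ∅
  B4: {f,q} / ∅
  B5: {w} / ∅
  B6: {u} / ∅
  B7: {f,u} / ∅

Liveness:
  live B0: ∅→∅
  live B1: ∅→∅
  live B2: ∅→∅
  live B3: ∅→∅
  live B4: ∅→∅
  live B5: ∅→∅
  live B6: ∅→∅
  live B7: ∅→∅

Interference:
  f: {q,u,w}
  q: {f}
  u: {f}
  w: {f}

Chromatic number:
  {f,q} pairwise interfere (2-clique) ⇒ χ ≥ 2
  2-colouring: R0={f}  R1={q,u,w}
  χ = 2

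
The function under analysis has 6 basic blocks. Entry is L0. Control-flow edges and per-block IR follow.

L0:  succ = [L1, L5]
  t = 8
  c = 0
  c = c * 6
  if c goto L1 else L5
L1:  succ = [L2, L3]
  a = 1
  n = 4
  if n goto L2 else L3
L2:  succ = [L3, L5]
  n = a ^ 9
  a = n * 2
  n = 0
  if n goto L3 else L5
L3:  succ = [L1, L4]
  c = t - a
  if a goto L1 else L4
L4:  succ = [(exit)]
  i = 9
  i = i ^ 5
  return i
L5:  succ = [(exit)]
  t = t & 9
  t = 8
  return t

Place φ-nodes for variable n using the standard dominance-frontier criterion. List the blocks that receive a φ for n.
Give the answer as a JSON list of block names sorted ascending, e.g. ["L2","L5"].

Answer: ["L1", "L3", "L5"]

Derivation:
idom tree: L1←L0 L2←L1 L3←L1 L4←L3 L5←L0
Join-block Dom:
  L1: preds {L0,L3}: {L0} ∩ {L0,L1,L3} = {L0}; idom=L0
  L3: preds {L1,L2}: {L0,L1} ∩ {L0,L1,L2} = {L0,L1}; idom=L1
  L5: preds {L0,L2}: {L0} ∩ {L0,L1,L2} = {L0}; idom=L0

Frontier:
  L1←L0: walk · to L0
  L1←L3: walk L3→L1 to L0
  L3←L1: walk · to L1
  L3←L2: walk L2 to L1
  L5←L0: walk · to L0
  L5←L2: walk L2→L1 to L0
  L0 → ∅
  L1 → {L1,L5}
  L2 → {L3,L5}
  L3 → {L1}
  L4 → ∅
  L5 → ∅

φ for n: defs {L1,L2}
  DF⁺ = {L1,L3,L5}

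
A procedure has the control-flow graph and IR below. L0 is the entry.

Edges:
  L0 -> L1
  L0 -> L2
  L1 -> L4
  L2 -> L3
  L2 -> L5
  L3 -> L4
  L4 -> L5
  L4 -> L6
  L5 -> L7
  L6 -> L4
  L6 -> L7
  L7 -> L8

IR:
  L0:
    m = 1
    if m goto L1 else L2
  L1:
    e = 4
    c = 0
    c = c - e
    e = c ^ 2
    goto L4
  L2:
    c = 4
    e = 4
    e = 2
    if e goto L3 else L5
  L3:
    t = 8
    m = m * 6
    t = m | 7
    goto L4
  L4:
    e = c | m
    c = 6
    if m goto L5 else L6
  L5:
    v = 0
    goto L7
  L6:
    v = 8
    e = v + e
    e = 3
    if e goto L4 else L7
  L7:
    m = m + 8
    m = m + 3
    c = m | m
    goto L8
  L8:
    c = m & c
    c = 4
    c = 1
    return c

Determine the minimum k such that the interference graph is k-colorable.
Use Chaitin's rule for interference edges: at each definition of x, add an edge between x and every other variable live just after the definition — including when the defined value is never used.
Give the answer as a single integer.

Per-block:
  L0: def={m} ue=∅
  L1: def={c,e} ue=∅
  L2: def={c,e} ue=∅
  L3: def={m,t} ue={m}
  L4: def={c,e} ue={c,m}
  L5: def={v} ue=∅
  L6: def={e,v} ue={e}
  L7: def={c,m} ue={m}
  L8: def={c} ue={c,m}

Backward fixpoint:
  live L0: ∅→{m}
  live L1: {m}→{c,m}
  live L2: {m}→{c,m}
  live L3: {c,m}→{c,m}
  live L4: {c,m}→{c,e,m}
  live L5: {m}→{m}
  live L6: {c,e,m}→{c,m}
  live L7: {m}→{c,m}
  live L8: {c,m}→∅

Interfere edges:
  c↔{e,m,t,v}
  e↔{c,m,v}
  m↔{c,e,t,v}
  t↔{c,m}
  v↔{c,e,m}

Chromatic number:
  {c,e,m,v} pairwise interfere (4-clique) ⇒ χ ≥ 4
  assign c→c0 e→c2 m→c1 t→c2 v→c3 — no edge inside a register ⇒ χ ≤ 4
  χ = 4

Answer: 4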